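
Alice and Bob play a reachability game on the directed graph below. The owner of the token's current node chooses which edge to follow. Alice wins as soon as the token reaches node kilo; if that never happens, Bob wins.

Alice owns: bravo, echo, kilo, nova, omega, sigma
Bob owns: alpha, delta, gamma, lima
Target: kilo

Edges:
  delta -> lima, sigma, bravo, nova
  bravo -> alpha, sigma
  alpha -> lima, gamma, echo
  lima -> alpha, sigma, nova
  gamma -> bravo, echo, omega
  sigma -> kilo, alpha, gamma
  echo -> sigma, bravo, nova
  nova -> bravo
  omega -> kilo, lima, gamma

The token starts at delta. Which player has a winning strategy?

Bob

A0 = {kilo}
A1: add {omega, sigma} — sigma (Alice) has sigma→kilo; omega (Alice) has omega→kilo.
A2: add {bravo, echo} — bravo (Alice) has bravo→sigma; echo (Alice) has echo→sigma.
A3: add {gamma, nova} — gamma (Bob): all of {bravo, echo, omega} already in; nova (Alice) has nova→bravo.
A4 = A3; e.g. lima (Bob) can still go to alpha. Fixed point.
delta never enters the attractor, so Bob can avoid the target forever.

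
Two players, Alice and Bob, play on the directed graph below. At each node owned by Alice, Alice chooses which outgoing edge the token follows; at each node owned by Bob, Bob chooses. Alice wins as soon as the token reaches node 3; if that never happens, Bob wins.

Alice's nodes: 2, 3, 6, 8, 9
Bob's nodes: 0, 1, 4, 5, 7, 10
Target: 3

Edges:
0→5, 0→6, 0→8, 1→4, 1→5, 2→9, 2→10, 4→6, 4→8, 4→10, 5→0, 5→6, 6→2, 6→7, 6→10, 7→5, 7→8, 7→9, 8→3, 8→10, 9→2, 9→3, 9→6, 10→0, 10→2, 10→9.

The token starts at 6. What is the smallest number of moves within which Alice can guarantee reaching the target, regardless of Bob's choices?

3

A0 = {3}
A1: add {8, 9} — 8 (Alice) has 8→3; 9 (Alice) has 9→3.
A2: add {2} — 2 (Alice) has 2→9.
A3: add {6} — 6 (Alice) has 6→2.
A4 = A3; e.g. 0 (Bob) can still go to 5. Fixed point.
6 enters the attractor at level 3, so Alice can force the target in 3 moves from there.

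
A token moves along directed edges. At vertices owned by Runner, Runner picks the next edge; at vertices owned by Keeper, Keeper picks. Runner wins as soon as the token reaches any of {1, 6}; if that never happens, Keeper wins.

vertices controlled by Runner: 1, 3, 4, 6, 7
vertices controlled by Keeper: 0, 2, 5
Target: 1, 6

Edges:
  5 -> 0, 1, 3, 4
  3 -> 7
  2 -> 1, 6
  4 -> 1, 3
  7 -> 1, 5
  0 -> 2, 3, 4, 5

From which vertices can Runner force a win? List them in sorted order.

1, 2, 3, 4, 6, 7

A0 = {1, 6}
A1: add {2, 4, 7} — 2 (Keeper): all of {1, 6} already in; 4 (Runner) has 4→1; 7 (Runner) has 7→1.
A2: add {3} — 3 (Runner) has 3→7.
A3 = A2; e.g. 0 (Keeper) can still go to 5. Fixed point.
Runner's winning region = {1, 2, 3, 4, 6, 7}.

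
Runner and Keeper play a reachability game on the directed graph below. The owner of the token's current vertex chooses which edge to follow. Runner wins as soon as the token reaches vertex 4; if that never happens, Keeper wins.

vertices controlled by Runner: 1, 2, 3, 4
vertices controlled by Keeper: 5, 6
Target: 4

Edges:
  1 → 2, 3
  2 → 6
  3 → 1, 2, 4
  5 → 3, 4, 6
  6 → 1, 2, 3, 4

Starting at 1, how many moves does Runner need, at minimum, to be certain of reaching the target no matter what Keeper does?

A0 = {4}
A1: add {3} — 3 (Runner) has 3→4.
A2: add {1} — 1 (Runner) has 1→3.
A3 = A2; e.g. 2 (Runner) has no edge into A2. Fixed point.
1 enters the attractor at level 2, so Runner can force the target in 2 moves from there.

2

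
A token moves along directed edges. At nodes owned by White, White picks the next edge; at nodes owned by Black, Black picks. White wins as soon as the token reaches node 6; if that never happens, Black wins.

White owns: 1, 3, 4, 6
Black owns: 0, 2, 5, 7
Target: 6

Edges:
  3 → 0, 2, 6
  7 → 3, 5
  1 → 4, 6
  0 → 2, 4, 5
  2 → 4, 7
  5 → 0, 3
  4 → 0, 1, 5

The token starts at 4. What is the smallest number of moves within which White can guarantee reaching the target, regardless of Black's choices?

2

A0 = {6}
A1: add {1, 3} — 1 (White) has 1→6; 3 (White) has 3→6.
A2: add {4} — 4 (White) has 4→1.
A3 = A2; e.g. 0 (Black) can still go to 2. Fixed point.
4 enters the attractor at level 2, so White can force the target in 2 moves from there.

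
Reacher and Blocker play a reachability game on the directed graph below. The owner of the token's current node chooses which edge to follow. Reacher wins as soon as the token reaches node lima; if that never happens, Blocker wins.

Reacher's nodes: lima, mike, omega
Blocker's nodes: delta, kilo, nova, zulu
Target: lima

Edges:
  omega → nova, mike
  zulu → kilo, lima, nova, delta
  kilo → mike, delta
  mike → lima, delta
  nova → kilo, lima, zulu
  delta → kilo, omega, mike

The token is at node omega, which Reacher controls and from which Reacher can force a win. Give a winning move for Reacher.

A0 = {lima}
A1: add {mike} — mike (Reacher) has mike→lima.
A2: add {omega} — omega (Reacher) has omega→mike.
A3 = A2; e.g. kilo (Blocker) can still go to delta. Fixed point.
From omega, successor mike is in the attractor (rank 1); the other successor nova is not.

mike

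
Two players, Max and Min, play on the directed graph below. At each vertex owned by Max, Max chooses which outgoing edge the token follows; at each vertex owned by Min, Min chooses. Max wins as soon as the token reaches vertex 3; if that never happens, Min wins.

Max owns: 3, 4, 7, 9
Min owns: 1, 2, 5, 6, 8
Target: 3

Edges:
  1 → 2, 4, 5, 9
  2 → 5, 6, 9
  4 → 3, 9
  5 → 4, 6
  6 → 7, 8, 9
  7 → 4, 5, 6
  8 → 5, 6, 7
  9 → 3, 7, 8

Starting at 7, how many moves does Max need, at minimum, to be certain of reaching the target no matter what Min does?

A0 = {3}
A1: add {4, 9} — 4 (Max) has 4→3; 9 (Max) has 9→3.
A2: add {7} — 7 (Max) has 7→4.
A3 = A2; e.g. 1 (Min) can still go to 2. Fixed point.
7 enters the attractor at level 2, so Max can force the target in 2 moves from there.

2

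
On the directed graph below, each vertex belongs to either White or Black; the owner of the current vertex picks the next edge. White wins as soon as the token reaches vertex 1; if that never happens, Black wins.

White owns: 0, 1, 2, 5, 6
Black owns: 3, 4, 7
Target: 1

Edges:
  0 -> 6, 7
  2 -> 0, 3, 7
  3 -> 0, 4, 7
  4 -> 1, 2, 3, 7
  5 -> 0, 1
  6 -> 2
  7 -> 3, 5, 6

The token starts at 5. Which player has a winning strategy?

A0 = {1}
A1: add {5} — 5 (White) has 5→1.
A2 = A1; e.g. 0 (White) has no edge into A1. Fixed point.
5 ∈ A1, so White can force the target.

White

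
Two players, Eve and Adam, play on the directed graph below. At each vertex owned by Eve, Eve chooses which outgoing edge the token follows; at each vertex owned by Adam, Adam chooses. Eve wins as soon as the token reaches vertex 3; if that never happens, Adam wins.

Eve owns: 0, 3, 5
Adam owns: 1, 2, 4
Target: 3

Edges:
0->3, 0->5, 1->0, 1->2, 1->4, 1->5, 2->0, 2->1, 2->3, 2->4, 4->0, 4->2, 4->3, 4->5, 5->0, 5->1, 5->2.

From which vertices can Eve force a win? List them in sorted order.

A0 = {3}
A1: add {0} — 0 (Eve) has 0→3.
A2: add {5} — 5 (Eve) has 5→0.
A3 = A2; e.g. 1 (Adam) can still go to 2. Fixed point.
Eve's winning region = {0, 3, 5}.

0, 3, 5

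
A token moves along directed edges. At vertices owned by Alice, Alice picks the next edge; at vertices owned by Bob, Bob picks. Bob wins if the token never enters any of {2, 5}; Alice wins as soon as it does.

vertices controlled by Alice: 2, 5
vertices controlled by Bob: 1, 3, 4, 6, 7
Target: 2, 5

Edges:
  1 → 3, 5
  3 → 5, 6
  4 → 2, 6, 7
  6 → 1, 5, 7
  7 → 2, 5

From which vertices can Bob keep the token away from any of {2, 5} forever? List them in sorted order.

1, 3, 4, 6

A0 = {2, 5}
A1: add {7} — 7 (Bob): all of {2, 5} already in.
A2 = A1; e.g. 1 (Bob) can still go to 3. Fixed point.
Alice's attractor = {2, 5, 7}; Bob avoids the target exactly from the complement.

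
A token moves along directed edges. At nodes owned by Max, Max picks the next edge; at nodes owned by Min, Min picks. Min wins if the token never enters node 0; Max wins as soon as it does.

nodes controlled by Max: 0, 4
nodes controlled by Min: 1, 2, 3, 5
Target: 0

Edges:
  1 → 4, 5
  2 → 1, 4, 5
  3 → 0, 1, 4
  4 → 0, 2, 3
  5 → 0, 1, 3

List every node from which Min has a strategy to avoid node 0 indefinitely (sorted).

A0 = {0}
A1: add {4} — 4 (Max) has 4→0.
A2 = A1; e.g. 1 (Min) can still go to 5. Fixed point.
Max's attractor = {0, 4}; Min avoids the target exactly from the complement.

1, 2, 3, 5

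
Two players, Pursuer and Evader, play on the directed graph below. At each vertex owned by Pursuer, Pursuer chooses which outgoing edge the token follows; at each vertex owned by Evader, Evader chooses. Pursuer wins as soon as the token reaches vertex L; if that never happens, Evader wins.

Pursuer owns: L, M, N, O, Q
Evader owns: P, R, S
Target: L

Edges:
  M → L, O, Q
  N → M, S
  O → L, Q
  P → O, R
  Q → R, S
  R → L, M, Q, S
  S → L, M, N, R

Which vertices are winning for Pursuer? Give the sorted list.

A0 = {L}
A1: add {M, O} — M (Pursuer) has M→L; O (Pursuer) has O→L.
A2: add {N} — N (Pursuer) has N→M.
A3 = A2; e.g. P (Evader) can still go to R. Fixed point.
Pursuer's winning region = {L, M, N, O}.

L, M, N, O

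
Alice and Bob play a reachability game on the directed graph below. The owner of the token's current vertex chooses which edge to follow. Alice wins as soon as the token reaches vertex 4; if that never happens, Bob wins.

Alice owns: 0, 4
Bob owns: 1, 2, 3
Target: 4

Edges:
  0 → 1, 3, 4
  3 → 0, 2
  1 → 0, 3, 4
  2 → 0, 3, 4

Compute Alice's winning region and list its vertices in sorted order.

A0 = {4}
A1: add {0} — 0 (Alice) has 0→4.
A2 = A1; e.g. 1 (Bob) can still go to 3. Fixed point.
Alice's winning region = {0, 4}.

0, 4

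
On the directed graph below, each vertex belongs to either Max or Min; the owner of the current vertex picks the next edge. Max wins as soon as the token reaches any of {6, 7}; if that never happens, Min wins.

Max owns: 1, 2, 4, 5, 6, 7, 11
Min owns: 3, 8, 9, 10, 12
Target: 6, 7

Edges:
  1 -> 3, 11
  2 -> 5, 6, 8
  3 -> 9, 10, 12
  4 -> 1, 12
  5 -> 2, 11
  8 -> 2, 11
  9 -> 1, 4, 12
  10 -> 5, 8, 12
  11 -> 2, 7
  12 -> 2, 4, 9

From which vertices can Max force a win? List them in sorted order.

1, 2, 4, 5, 6, 7, 8, 11

A0 = {6, 7}
A1: add {2, 11} — 2 (Max) has 2→6; 11 (Max) has 11→7.
A2: add {1, 5, 8} — 1 (Max) has 1→11; 5 (Max) has 5→2; 8 (Min): all of {2, 11} already in.
A3: add {4} — 4 (Max) has 4→1.
A4 = A3; e.g. 3 (Min) can still go to 9. Fixed point.
Max's winning region = {1, 2, 4, 5, 6, 7, 8, 11}.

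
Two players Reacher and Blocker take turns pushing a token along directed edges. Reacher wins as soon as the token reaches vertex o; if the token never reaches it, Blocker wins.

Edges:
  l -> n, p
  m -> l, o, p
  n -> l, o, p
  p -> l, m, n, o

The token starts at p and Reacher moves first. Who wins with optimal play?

Reacher

Track states (vertex, player-to-move).
A0 = {(o,Reacher), (o,Blocker)}
A1: add {(m,Reacher), (n,Reacher), (p,Reacher)}.
(p,Reacher) ∈ A1 ⇒ Reacher forces the target.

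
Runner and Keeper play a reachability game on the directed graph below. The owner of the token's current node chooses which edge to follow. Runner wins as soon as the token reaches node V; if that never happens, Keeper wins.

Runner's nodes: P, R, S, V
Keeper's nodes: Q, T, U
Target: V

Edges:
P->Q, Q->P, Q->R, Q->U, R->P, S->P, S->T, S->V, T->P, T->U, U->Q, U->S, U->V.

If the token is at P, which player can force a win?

A0 = {V}
A1: add {S} — S (Runner) has S→V.
A2 = A1; e.g. P (Runner) has no edge into A1. Fixed point.
P never enters the attractor, so Keeper can avoid the target forever.

Keeper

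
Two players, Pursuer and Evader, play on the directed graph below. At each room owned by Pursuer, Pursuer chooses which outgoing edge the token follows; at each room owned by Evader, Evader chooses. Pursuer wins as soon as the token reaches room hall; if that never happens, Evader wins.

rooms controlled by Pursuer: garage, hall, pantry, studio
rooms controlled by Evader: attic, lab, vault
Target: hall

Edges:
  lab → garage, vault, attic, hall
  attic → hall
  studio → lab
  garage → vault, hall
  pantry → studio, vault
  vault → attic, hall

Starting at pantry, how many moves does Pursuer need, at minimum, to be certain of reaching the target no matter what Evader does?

3

A0 = {hall}
A1: add {attic, garage} — garage (Pursuer) has garage→hall; attic (Evader): all of {hall} already in.
A2: add {vault} — vault (Evader): all of {attic, hall} already in.
A3: add {lab, pantry} — pantry (Pursuer) has pantry→vault; lab (Evader): all of {garage, vault, attic, hall} already in.
pantry enters the attractor at level 3, so Pursuer can force the target in 3 moves from there.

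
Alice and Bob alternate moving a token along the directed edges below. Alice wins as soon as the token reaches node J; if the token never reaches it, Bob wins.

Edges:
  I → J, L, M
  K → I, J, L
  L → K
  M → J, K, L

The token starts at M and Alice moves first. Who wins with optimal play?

Alice

Track states (vertex, player-to-move).
A0 = {(J,Alice), (J,Bob)}
A1: add {(I,Alice), (K,Alice), (M,Alice)}.
(M,Alice) ∈ A1 ⇒ Alice forces the target.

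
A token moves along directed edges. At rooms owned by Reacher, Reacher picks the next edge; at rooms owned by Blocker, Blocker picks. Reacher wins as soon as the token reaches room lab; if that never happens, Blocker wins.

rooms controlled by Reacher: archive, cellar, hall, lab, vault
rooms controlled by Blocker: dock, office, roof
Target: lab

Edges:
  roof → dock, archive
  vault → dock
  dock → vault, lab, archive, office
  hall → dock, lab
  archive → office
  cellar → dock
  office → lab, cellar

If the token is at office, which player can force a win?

Blocker

A0 = {lab}
A1: add {hall} — hall (Reacher) has hall→lab.
A2 = A1; e.g. roof (Blocker) can still go to dock. Fixed point.
office never enters the attractor, so Blocker can avoid the target forever.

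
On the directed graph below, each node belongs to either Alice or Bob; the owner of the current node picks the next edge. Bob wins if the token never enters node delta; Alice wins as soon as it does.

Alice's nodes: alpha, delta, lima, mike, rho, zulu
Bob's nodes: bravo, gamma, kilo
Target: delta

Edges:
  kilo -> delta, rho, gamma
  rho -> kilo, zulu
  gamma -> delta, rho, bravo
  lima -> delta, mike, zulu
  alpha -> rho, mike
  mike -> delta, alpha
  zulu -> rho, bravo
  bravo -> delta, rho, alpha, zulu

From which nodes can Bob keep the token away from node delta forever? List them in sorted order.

A0 = {delta}
A1: add {lima, mike} — lima (Alice) has lima→delta; mike (Alice) has mike→delta.
A2: add {alpha} — alpha (Alice) has alpha→mike.
A3 = A2; e.g. kilo (Bob) can still go to rho. Fixed point.
Alice's attractor = {alpha, delta, lima, mike}; Bob avoids the target exactly from the complement.

bravo, gamma, kilo, rho, zulu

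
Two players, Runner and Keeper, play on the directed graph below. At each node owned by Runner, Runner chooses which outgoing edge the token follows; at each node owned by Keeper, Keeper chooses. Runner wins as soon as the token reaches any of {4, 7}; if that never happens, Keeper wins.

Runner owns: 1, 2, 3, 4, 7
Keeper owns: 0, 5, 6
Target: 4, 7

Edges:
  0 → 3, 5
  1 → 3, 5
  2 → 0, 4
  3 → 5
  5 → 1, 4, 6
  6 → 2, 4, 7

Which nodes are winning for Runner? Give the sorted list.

A0 = {4, 7}
A1: add {2} — 2 (Runner) has 2→4.
A2: add {6} — 6 (Keeper): all of {2, 4, 7} already in.
A3 = A2; e.g. 0 (Keeper) can still go to 3. Fixed point.
Runner's winning region = {2, 4, 6, 7}.

2, 4, 6, 7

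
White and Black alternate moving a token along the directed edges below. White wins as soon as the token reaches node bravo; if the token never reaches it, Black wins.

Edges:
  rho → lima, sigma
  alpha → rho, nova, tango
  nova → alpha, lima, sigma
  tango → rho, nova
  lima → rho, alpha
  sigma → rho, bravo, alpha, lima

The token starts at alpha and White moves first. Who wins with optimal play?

Black

Track states (vertex, player-to-move).
A0 = {(bravo,White), (bravo,Black)}
A1: add {(sigma,White)}.
A2 = A1; e.g. (rho,White) stays out. (alpha,White) never enters ⇒ Black avoids the target.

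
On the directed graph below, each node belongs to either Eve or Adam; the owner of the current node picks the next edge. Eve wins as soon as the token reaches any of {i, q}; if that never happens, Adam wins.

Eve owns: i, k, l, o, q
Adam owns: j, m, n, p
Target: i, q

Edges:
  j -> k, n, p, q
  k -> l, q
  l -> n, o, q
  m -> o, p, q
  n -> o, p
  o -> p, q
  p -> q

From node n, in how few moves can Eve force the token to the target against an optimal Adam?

2

A0 = {i, q}
A1: add {k, l, o, p} — k (Eve) has k→q; l (Eve) has l→q; o (Eve) has o→q; p (Adam): all of {q} already in.
A2: add {m, n} — m (Adam): all of {o, p, q} already in; n (Adam): all of {o, p} already in.
n enters the attractor at level 2, so Eve can force the target in 2 moves from there.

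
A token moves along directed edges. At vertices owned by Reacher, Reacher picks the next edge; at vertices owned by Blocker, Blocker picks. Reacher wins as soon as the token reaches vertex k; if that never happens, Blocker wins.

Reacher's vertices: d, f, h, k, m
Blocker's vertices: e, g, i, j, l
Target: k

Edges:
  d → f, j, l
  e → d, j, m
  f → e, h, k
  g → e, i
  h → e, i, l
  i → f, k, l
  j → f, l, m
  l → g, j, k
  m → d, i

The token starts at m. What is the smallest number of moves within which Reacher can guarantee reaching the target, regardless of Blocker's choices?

3

A0 = {k}
A1: add {f} — f (Reacher) has f→k.
A2: add {d} — d (Reacher) has d→f.
A3: add {m} — m (Reacher) has m→d.
A4 = A3; e.g. e (Blocker) can still go to j. Fixed point.
m enters the attractor at level 3, so Reacher can force the target in 3 moves from there.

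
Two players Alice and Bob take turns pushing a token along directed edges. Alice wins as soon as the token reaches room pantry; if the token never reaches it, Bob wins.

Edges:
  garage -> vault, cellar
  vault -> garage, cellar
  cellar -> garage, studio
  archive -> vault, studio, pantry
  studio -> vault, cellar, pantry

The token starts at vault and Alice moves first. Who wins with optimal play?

Track states (vertex, player-to-move).
A0 = {(pantry,Alice), (pantry,Bob)}
A1: add {(archive,Alice), (studio,Alice)}.
A2 = A1; e.g. (garage,Alice) stays out. (vault,Alice) never enters ⇒ Bob avoids the target.

Bob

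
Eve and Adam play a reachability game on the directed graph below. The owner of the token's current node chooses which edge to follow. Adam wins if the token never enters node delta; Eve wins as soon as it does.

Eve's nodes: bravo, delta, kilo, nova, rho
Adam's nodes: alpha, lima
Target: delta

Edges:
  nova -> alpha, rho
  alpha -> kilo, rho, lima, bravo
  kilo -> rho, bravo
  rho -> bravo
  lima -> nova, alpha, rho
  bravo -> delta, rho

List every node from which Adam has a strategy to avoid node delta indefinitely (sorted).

A0 = {delta}
A1: add {bravo} — bravo (Eve) has bravo→delta.
A2: add {kilo, rho} — kilo (Eve) has kilo→bravo; rho (Eve) has rho→bravo.
A3: add {nova} — nova (Eve) has nova→rho.
A4 = A3; e.g. alpha (Adam) can still go to lima. Fixed point.
Eve's attractor = {bravo, delta, kilo, nova, rho}; Adam avoids the target exactly from the complement.

alpha, lima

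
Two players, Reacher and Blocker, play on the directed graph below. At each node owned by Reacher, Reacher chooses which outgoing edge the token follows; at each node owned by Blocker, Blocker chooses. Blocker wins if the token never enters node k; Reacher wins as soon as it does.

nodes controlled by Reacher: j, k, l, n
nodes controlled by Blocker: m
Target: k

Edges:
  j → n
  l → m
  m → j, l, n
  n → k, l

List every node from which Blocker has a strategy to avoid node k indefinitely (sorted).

A0 = {k}
A1: add {n} — n (Reacher) has n→k.
A2: add {j} — j (Reacher) has j→n.
A3 = A2; e.g. l (Reacher) has no edge into A2. Fixed point.
Reacher's attractor = {j, k, n}; Blocker avoids the target exactly from the complement.

l, m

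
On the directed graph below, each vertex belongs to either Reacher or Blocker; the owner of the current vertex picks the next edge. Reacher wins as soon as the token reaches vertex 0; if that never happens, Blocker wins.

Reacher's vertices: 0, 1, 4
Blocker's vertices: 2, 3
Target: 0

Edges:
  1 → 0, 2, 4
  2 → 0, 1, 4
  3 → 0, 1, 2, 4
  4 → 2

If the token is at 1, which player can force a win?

Reacher

A0 = {0}
A1: add {1} — 1 (Reacher) has 1→0.
A2 = A1; e.g. 2 (Blocker) can still go to 4. Fixed point.
1 ∈ A1, so Reacher can force the target.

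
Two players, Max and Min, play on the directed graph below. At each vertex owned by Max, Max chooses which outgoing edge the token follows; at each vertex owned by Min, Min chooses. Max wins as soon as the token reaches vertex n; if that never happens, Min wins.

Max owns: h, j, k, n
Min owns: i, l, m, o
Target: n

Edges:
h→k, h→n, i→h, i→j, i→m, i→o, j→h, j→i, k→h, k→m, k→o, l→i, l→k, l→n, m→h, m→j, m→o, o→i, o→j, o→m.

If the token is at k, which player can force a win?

Max

A0 = {n}
A1: add {h} — h (Max) has h→n.
A2: add {j, k} — j (Max) has j→h; k (Max) has k→h.
A3 = A2; e.g. i (Min) can still go to m. Fixed point.
k ∈ A2, so Max can force the target.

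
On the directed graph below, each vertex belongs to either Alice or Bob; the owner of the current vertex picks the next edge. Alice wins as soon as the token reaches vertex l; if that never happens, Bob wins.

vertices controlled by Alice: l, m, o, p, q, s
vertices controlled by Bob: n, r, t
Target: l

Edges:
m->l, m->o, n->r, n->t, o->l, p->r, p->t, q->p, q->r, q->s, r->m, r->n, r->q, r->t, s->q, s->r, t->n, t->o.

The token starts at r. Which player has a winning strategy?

Bob

A0 = {l}
A1: add {m, o} — m (Alice) has m→l; o (Alice) has o→l.
A2 = A1; e.g. n (Bob) can still go to r. Fixed point.
r never enters the attractor, so Bob can avoid the target forever.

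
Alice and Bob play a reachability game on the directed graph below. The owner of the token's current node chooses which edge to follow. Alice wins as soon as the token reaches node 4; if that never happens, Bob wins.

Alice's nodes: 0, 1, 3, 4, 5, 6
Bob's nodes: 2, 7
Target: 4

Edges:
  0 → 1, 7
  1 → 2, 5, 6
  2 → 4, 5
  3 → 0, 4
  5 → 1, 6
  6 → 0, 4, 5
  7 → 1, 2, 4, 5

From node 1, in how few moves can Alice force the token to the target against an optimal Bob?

2

A0 = {4}
A1: add {3, 6} — 3 (Alice) has 3→4; 6 (Alice) has 6→4.
A2: add {1, 5} — 1 (Alice) has 1→6; 5 (Alice) has 5→6.
1 enters the attractor at level 2, so Alice can force the target in 2 moves from there.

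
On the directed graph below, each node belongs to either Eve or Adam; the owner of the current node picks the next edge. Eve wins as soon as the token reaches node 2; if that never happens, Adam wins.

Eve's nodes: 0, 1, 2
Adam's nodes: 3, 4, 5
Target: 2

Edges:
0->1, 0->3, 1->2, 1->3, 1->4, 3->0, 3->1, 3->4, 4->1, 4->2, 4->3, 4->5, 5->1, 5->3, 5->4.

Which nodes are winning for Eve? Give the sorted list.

0, 1, 2

A0 = {2}
A1: add {1} — 1 (Eve) has 1→2.
A2: add {0} — 0 (Eve) has 0→1.
A3 = A2; e.g. 3 (Adam) can still go to 4. Fixed point.
Eve's winning region = {0, 1, 2}.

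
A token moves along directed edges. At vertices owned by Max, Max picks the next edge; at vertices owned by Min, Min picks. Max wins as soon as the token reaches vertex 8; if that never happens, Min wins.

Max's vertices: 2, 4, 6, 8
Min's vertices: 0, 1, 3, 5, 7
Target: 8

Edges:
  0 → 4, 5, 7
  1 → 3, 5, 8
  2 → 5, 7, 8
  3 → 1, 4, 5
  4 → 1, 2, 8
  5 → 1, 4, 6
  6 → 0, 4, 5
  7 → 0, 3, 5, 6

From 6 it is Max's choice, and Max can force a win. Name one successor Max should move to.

4

A0 = {8}
A1: add {2, 4} — 2 (Max) has 2→8; 4 (Max) has 4→8.
A2: add {6} — 6 (Max) has 6→4.
A3 = A2; e.g. 0 (Min) can still go to 5. Fixed point.
From 6, successor 4 is in the attractor (rank 1); the other successors 0, 5 are not.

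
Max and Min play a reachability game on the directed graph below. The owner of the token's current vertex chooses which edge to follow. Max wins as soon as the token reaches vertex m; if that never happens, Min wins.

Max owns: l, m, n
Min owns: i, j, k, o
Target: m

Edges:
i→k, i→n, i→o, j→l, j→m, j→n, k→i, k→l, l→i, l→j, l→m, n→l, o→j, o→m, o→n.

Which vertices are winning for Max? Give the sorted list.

A0 = {m}
A1: add {l} — l (Max) has l→m.
A2: add {n} — n (Max) has n→l.
A3: add {j} — j (Min): all of {l, m, n} already in.
A4: add {o} — o (Min): all of {j, m, n} already in.
A5 = A4; e.g. i (Min) can still go to k. Fixed point.
Max's winning region = {j, l, m, n, o}.

j, l, m, n, o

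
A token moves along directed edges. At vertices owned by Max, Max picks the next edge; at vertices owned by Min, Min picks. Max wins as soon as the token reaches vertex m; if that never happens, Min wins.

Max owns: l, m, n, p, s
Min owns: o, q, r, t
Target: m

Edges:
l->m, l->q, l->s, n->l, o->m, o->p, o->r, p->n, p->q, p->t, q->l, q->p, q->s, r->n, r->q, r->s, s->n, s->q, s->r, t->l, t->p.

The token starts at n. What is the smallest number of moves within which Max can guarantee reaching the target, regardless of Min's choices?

2

A0 = {m}
A1: add {l} — l (Max) has l→m.
A2: add {n} — n (Max) has n→l.
n enters the attractor at level 2, so Max can force the target in 2 moves from there.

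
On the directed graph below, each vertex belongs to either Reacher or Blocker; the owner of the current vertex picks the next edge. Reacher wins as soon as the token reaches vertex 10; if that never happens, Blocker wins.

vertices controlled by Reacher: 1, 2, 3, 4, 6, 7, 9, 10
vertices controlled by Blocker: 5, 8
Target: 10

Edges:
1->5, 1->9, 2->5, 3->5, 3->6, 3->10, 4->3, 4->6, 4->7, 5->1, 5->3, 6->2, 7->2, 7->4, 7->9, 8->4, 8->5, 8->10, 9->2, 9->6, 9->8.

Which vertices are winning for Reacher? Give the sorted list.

3, 4, 7, 10

A0 = {10}
A1: add {3} — 3 (Reacher) has 3→10.
A2: add {4} — 4 (Reacher) has 4→3.
A3: add {7} — 7 (Reacher) has 7→4.
A4 = A3; e.g. 1 (Reacher) has no edge into A3. Fixed point.
Reacher's winning region = {3, 4, 7, 10}.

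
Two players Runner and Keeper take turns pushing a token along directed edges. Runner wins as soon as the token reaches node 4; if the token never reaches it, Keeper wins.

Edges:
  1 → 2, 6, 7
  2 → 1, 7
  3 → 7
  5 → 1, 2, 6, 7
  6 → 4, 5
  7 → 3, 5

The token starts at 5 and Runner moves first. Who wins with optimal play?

Track states (vertex, player-to-move).
A0 = {(4,Runner), (4,Keeper)}
A1: add {(6,Runner)}.
A2 = A1; e.g. (1,Runner) stays out. (5,Runner) never enters ⇒ Keeper avoids the target.

Keeper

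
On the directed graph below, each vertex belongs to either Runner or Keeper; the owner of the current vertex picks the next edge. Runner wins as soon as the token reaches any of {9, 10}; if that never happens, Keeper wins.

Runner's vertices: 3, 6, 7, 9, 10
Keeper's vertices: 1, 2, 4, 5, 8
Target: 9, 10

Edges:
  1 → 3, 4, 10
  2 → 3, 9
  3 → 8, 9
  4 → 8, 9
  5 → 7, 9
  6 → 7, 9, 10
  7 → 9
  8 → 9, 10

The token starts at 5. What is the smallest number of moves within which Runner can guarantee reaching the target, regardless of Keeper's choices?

A0 = {9, 10}
A1: add {3, 6, 7, 8} — 3 (Runner) has 3→9; 6 (Runner) has 6→9; 7 (Runner) has 7→9; 8 (Keeper): all of {9, 10} already in.
A2: add {2, 4, 5} — 2 (Keeper): all of {3, 9} already in; 4 (Keeper): all of {8, 9} already in; 5 (Keeper): all of {7, 9} already in.
5 enters the attractor at level 2, so Runner can force the target in 2 moves from there.

2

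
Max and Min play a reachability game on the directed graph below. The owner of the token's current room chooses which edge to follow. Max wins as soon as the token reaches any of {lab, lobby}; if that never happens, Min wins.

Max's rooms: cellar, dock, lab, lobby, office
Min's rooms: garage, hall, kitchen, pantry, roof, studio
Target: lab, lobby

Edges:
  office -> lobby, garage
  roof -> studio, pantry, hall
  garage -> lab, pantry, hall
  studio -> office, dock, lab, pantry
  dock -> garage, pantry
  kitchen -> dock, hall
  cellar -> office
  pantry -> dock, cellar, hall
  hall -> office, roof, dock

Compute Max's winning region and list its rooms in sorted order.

cellar, lab, lobby, office

A0 = {lab, lobby}
A1: add {office} — office (Max) has office→lobby.
A2: add {cellar} — cellar (Max) has cellar→office.
A3 = A2; e.g. roof (Min) can still go to studio. Fixed point.
Max's winning region = {cellar, lab, lobby, office}.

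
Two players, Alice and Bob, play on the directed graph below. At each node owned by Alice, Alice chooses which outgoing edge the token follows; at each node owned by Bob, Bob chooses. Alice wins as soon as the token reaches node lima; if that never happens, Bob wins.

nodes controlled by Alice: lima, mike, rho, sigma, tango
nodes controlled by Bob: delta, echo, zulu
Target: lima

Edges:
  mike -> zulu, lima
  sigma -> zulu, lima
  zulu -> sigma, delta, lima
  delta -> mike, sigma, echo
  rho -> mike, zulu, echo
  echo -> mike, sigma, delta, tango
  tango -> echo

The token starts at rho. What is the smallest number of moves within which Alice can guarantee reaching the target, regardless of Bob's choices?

A0 = {lima}
A1: add {mike, sigma} — mike (Alice) has mike→lima; sigma (Alice) has sigma→lima.
A2: add {rho} — rho (Alice) has rho→mike.
A3 = A2; e.g. zulu (Bob) can still go to delta. Fixed point.
rho enters the attractor at level 2, so Alice can force the target in 2 moves from there.

2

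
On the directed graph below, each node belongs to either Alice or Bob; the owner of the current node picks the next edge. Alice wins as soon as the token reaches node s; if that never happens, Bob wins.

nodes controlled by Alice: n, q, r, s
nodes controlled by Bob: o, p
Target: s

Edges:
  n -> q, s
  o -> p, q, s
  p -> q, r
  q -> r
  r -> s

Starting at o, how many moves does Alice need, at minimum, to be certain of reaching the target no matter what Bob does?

A0 = {s}
A1: add {n, r} — n (Alice) has n→s; r (Alice) has r→s.
A2: add {q} — q (Alice) has q→r.
A3: add {p} — p (Bob): all of {q, r} already in.
A4: add {o} — o (Bob): all of {p, q, s} already in.
A4 = all vertices. Fixed point.
o enters the attractor at level 4, so Alice can force the target in 4 moves from there.

4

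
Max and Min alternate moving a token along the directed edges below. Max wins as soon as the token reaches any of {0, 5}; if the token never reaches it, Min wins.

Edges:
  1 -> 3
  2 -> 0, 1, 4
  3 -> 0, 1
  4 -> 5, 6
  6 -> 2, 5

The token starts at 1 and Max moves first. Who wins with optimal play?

Min

Track states (vertex, player-to-move).
A0 = {(0,Max), (0,Min), (5,Max), (5,Min)}
A1: add {(2,Max), (3,Max), (4,Max), (6,Max)}.
A2: add {(1,Min), (4,Min), (6,Min)}.
A3 = A2; e.g. (1,Max) stays out. (1,Max) never enters ⇒ Min avoids the target.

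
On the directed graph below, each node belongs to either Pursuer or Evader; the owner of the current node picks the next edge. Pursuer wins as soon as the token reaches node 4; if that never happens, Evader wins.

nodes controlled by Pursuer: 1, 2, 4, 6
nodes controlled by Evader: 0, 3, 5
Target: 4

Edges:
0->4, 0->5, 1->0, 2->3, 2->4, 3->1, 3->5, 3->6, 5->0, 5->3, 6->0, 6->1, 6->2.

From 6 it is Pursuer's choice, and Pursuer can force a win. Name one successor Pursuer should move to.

A0 = {4}
A1: add {2} — 2 (Pursuer) has 2→4.
A2: add {6} — 6 (Pursuer) has 6→2.
A3 = A2; e.g. 0 (Evader) can still go to 5. Fixed point.
From 6, successor 2 is in the attractor (rank 1); the other successors 0, 1 are not.

2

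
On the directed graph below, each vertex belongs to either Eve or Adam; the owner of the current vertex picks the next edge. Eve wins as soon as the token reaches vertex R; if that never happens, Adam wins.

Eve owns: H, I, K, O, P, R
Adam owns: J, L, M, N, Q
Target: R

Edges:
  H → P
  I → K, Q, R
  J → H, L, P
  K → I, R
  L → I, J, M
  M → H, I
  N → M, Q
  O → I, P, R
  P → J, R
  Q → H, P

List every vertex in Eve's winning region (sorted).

H, I, K, M, N, O, P, Q, R

A0 = {R}
A1: add {I, K, O, P} — I (Eve) has I→R; K (Eve) has K→R; O (Eve) has O→R; P (Eve) has P→R.
A2: add {H} — H (Eve) has H→P.
A3: add {M, Q} — M (Adam): all of {H, I} already in; Q (Adam): all of {H, P} already in.
A4: add {N} — N (Adam): all of {M, Q} already in.
A5 = A4; e.g. J (Adam) can still go to L. Fixed point.
Eve's winning region = {H, I, K, M, N, O, P, Q, R}.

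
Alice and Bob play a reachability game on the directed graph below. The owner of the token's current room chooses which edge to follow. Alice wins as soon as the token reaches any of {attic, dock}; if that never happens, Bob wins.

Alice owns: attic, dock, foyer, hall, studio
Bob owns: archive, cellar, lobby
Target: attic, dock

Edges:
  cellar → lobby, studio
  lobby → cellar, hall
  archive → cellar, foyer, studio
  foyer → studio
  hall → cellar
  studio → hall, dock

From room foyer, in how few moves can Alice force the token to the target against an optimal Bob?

2

A0 = {attic, dock}
A1: add {studio} — studio (Alice) has studio→dock.
A2: add {foyer} — foyer (Alice) has foyer→studio.
A3 = A2; e.g. cellar (Bob) can still go to lobby. Fixed point.
foyer enters the attractor at level 2, so Alice can force the target in 2 moves from there.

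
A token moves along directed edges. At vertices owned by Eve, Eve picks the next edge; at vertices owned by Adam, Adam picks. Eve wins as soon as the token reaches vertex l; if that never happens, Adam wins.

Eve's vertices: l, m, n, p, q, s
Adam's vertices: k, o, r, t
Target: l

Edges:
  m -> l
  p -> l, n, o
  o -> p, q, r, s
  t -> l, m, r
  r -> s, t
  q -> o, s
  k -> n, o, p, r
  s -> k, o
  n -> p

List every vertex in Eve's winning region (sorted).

A0 = {l}
A1: add {m, p} — m (Eve) has m→l; p (Eve) has p→l.
A2: add {n} — n (Eve) has n→p.
A3 = A2; e.g. k (Adam) can still go to o. Fixed point.
Eve's winning region = {l, m, n, p}.

l, m, n, p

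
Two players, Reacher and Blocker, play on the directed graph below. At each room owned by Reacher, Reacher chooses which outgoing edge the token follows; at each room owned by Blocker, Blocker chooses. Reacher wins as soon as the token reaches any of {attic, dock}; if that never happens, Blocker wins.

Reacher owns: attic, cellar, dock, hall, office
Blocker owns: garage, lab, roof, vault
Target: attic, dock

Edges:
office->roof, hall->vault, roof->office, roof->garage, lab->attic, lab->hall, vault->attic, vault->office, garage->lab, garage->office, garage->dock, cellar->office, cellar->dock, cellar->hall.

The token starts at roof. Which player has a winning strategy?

Blocker

A0 = {attic, dock}
A1: add {cellar} — cellar (Reacher) has cellar→dock.
A2 = A1; e.g. lab (Blocker) can still go to hall. Fixed point.
roof never enters the attractor, so Blocker can avoid the target forever.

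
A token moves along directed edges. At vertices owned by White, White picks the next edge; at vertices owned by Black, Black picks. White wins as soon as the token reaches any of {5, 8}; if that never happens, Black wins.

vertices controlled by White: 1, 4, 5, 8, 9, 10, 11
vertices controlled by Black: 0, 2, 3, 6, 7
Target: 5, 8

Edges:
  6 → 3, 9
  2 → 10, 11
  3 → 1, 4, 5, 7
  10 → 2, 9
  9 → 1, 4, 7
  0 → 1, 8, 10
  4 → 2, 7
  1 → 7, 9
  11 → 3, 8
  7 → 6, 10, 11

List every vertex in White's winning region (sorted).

5, 8, 11

A0 = {5, 8}
A1: add {11} — 11 (White) has 11→8.
A2 = A1; e.g. 0 (Black) can still go to 1. Fixed point.
White's winning region = {5, 8, 11}.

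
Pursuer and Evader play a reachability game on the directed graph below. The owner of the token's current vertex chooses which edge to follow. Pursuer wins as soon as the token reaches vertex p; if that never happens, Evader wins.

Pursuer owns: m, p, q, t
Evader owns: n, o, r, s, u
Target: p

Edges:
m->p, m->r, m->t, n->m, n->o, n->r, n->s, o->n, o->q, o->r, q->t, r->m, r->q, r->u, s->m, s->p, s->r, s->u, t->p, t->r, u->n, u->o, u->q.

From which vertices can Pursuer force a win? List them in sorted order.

m, p, q, t

A0 = {p}
A1: add {m, t} — m (Pursuer) has m→p; t (Pursuer) has t→p.
A2: add {q} — q (Pursuer) has q→t.
A3 = A2; e.g. n (Evader) can still go to o. Fixed point.
Pursuer's winning region = {m, p, q, t}.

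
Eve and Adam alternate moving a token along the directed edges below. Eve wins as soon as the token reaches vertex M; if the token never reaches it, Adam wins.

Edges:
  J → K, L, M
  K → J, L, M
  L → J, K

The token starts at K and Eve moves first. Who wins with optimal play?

Eve

Track states (vertex, player-to-move).
A0 = {(M,Eve), (M,Adam)}
A1: add {(J,Eve), (K,Eve)}.
(K,Eve) ∈ A1 ⇒ Eve forces the target.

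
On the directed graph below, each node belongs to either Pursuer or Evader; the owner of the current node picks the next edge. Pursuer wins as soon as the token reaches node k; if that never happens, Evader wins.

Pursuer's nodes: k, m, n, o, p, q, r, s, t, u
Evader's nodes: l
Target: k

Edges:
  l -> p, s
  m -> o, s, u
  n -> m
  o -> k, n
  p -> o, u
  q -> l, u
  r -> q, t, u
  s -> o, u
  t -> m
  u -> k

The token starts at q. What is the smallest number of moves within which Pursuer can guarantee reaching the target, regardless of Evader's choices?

A0 = {k}
A1: add {o, u} — o (Pursuer) has o→k; u (Pursuer) has u→k.
A2: add {m, p, q, r, s} — m (Pursuer) has m→o; p (Pursuer) has p→o; q (Pursuer) has q→u; r (Pursuer) has r→u; s (Pursuer) has s→o.
q enters the attractor at level 2, so Pursuer can force the target in 2 moves from there.

2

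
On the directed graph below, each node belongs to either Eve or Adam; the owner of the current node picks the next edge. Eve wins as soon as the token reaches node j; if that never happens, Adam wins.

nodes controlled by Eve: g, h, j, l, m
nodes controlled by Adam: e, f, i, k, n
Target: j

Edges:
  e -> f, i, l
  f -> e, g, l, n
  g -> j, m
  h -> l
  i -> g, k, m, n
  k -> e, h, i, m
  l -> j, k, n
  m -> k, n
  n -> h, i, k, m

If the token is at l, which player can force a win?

Eve

A0 = {j}
A1: add {g, l} — g (Eve) has g→j; l (Eve) has l→j.
l ∈ A1, so Eve can force the target.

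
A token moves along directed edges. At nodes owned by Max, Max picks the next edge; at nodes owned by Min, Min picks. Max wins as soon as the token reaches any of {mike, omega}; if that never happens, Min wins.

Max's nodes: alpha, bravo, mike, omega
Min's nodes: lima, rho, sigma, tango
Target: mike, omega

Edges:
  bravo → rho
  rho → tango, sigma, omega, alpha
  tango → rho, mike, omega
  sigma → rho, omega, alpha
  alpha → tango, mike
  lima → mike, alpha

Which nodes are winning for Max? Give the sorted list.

alpha, lima, mike, omega

A0 = {mike, omega}
A1: add {alpha} — alpha (Max) has alpha→mike.
A2: add {lima} — lima (Min): all of {mike, alpha} already in.
A3 = A2; e.g. bravo (Max) has no edge into A2. Fixed point.
Max's winning region = {alpha, lima, mike, omega}.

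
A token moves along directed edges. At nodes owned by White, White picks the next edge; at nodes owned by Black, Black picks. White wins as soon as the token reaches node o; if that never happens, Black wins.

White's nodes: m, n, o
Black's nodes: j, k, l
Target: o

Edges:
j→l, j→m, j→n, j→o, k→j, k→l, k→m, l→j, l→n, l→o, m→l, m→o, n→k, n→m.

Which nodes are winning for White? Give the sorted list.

A0 = {o}
A1: add {m} — m (White) has m→o.
A2: add {n} — n (White) has n→m.
A3 = A2; e.g. j (Black) can still go to l. Fixed point.
White's winning region = {m, n, o}.

m, n, o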